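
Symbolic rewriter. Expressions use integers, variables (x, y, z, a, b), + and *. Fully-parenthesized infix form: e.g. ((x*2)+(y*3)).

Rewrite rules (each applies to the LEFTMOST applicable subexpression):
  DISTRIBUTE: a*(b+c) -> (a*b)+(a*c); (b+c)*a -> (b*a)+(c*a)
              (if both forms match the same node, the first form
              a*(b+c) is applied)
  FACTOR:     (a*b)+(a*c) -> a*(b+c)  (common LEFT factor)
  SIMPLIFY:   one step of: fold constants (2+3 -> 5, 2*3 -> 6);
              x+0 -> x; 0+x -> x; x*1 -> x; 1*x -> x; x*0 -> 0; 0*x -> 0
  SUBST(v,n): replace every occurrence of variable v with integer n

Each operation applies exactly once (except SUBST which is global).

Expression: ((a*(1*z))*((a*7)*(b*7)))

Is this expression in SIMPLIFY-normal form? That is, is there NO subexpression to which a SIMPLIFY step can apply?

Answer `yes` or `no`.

Answer: no

Derivation:
Expression: ((a*(1*z))*((a*7)*(b*7)))
Scanning for simplifiable subexpressions (pre-order)...
  at root: ((a*(1*z))*((a*7)*(b*7))) (not simplifiable)
  at L: (a*(1*z)) (not simplifiable)
  at LR: (1*z) (SIMPLIFIABLE)
  at R: ((a*7)*(b*7)) (not simplifiable)
  at RL: (a*7) (not simplifiable)
  at RR: (b*7) (not simplifiable)
Found simplifiable subexpr at path LR: (1*z)
One SIMPLIFY step would give: ((a*z)*((a*7)*(b*7)))
-> NOT in normal form.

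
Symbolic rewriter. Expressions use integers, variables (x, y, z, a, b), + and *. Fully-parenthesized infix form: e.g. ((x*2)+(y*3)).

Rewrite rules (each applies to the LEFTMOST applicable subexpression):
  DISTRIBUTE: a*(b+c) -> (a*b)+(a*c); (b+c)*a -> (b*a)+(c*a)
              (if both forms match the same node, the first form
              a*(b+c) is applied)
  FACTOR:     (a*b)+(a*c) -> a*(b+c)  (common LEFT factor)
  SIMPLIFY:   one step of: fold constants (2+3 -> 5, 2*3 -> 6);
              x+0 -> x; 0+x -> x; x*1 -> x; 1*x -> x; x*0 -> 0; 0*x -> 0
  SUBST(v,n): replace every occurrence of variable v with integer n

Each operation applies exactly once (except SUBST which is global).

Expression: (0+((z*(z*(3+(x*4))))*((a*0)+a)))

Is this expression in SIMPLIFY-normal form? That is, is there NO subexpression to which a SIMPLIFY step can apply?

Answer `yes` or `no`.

Expression: (0+((z*(z*(3+(x*4))))*((a*0)+a)))
Scanning for simplifiable subexpressions (pre-order)...
  at root: (0+((z*(z*(3+(x*4))))*((a*0)+a))) (SIMPLIFIABLE)
  at R: ((z*(z*(3+(x*4))))*((a*0)+a)) (not simplifiable)
  at RL: (z*(z*(3+(x*4)))) (not simplifiable)
  at RLR: (z*(3+(x*4))) (not simplifiable)
  at RLRR: (3+(x*4)) (not simplifiable)
  at RLRRR: (x*4) (not simplifiable)
  at RR: ((a*0)+a) (not simplifiable)
  at RRL: (a*0) (SIMPLIFIABLE)
Found simplifiable subexpr at path root: (0+((z*(z*(3+(x*4))))*((a*0)+a)))
One SIMPLIFY step would give: ((z*(z*(3+(x*4))))*((a*0)+a))
-> NOT in normal form.

Answer: no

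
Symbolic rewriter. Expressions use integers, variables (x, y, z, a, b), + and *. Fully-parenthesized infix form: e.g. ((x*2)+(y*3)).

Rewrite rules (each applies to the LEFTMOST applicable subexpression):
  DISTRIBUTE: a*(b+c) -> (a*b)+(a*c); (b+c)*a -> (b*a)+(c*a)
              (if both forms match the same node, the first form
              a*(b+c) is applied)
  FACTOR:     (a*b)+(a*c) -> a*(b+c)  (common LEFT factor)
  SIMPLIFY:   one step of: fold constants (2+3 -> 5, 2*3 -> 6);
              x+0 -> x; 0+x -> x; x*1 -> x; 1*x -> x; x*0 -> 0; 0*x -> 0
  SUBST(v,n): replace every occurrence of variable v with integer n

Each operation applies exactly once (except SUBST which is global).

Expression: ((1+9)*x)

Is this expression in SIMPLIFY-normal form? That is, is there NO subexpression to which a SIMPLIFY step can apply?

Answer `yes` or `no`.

Expression: ((1+9)*x)
Scanning for simplifiable subexpressions (pre-order)...
  at root: ((1+9)*x) (not simplifiable)
  at L: (1+9) (SIMPLIFIABLE)
Found simplifiable subexpr at path L: (1+9)
One SIMPLIFY step would give: (10*x)
-> NOT in normal form.

Answer: no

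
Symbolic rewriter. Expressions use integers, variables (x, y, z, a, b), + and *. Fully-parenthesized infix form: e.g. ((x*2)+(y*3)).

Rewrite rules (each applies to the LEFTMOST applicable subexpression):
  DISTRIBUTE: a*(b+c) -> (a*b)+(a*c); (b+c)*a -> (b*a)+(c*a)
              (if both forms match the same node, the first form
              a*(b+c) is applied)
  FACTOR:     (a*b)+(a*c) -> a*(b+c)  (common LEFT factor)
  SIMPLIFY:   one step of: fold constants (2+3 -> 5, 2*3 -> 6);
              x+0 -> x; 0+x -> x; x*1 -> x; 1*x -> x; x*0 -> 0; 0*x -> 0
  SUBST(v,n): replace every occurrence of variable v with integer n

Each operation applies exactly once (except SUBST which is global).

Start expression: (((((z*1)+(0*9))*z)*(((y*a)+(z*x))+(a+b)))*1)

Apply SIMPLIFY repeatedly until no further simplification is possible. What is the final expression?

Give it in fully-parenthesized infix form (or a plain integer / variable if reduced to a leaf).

Answer: ((z*z)*(((y*a)+(z*x))+(a+b)))

Derivation:
Start: (((((z*1)+(0*9))*z)*(((y*a)+(z*x))+(a+b)))*1)
Step 1: at root: (((((z*1)+(0*9))*z)*(((y*a)+(z*x))+(a+b)))*1) -> ((((z*1)+(0*9))*z)*(((y*a)+(z*x))+(a+b))); overall: (((((z*1)+(0*9))*z)*(((y*a)+(z*x))+(a+b)))*1) -> ((((z*1)+(0*9))*z)*(((y*a)+(z*x))+(a+b)))
Step 2: at LLL: (z*1) -> z; overall: ((((z*1)+(0*9))*z)*(((y*a)+(z*x))+(a+b))) -> (((z+(0*9))*z)*(((y*a)+(z*x))+(a+b)))
Step 3: at LLR: (0*9) -> 0; overall: (((z+(0*9))*z)*(((y*a)+(z*x))+(a+b))) -> (((z+0)*z)*(((y*a)+(z*x))+(a+b)))
Step 4: at LL: (z+0) -> z; overall: (((z+0)*z)*(((y*a)+(z*x))+(a+b))) -> ((z*z)*(((y*a)+(z*x))+(a+b)))
Fixed point: ((z*z)*(((y*a)+(z*x))+(a+b)))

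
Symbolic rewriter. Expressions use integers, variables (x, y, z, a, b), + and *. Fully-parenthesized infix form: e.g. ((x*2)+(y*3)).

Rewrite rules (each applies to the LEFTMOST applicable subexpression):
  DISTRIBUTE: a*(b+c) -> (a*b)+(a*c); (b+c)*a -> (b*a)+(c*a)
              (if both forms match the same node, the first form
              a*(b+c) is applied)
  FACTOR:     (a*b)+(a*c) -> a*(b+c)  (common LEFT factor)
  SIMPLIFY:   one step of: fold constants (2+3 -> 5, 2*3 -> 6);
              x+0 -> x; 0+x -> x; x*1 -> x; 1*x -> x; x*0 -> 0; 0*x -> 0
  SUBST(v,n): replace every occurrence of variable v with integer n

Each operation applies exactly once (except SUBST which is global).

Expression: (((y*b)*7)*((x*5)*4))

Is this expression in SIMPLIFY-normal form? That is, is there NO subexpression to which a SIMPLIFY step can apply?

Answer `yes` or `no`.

Answer: yes

Derivation:
Expression: (((y*b)*7)*((x*5)*4))
Scanning for simplifiable subexpressions (pre-order)...
  at root: (((y*b)*7)*((x*5)*4)) (not simplifiable)
  at L: ((y*b)*7) (not simplifiable)
  at LL: (y*b) (not simplifiable)
  at R: ((x*5)*4) (not simplifiable)
  at RL: (x*5) (not simplifiable)
Result: no simplifiable subexpression found -> normal form.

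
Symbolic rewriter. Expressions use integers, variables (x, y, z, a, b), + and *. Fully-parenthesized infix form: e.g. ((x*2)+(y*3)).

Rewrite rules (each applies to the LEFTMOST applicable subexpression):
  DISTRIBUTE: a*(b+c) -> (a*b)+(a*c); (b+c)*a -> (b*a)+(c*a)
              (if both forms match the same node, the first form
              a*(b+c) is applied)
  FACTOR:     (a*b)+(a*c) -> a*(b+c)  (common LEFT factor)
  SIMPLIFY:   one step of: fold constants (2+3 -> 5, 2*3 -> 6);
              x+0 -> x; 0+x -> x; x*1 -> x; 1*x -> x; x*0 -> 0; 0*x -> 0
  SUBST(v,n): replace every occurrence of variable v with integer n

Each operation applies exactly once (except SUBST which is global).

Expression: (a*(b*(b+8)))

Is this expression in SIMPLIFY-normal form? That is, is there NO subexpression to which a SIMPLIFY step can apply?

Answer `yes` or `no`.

Expression: (a*(b*(b+8)))
Scanning for simplifiable subexpressions (pre-order)...
  at root: (a*(b*(b+8))) (not simplifiable)
  at R: (b*(b+8)) (not simplifiable)
  at RR: (b+8) (not simplifiable)
Result: no simplifiable subexpression found -> normal form.

Answer: yes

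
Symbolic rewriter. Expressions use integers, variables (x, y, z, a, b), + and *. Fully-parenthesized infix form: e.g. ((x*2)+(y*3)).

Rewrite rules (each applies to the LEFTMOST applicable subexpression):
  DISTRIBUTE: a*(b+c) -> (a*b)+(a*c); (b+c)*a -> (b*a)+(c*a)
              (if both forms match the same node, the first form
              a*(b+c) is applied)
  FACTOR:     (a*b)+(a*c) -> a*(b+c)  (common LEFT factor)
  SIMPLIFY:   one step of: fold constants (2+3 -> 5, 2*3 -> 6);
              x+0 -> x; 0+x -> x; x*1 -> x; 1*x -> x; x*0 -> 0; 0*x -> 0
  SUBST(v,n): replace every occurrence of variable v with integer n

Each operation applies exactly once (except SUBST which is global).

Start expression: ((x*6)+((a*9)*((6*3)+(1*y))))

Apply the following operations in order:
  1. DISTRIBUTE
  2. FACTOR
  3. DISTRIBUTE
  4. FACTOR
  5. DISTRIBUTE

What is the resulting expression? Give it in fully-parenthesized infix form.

Answer: ((x*6)+(((a*9)*(6*3))+((a*9)*(1*y))))

Derivation:
Start: ((x*6)+((a*9)*((6*3)+(1*y))))
Apply DISTRIBUTE at R (target: ((a*9)*((6*3)+(1*y)))): ((x*6)+((a*9)*((6*3)+(1*y)))) -> ((x*6)+(((a*9)*(6*3))+((a*9)*(1*y))))
Apply FACTOR at R (target: (((a*9)*(6*3))+((a*9)*(1*y)))): ((x*6)+(((a*9)*(6*3))+((a*9)*(1*y)))) -> ((x*6)+((a*9)*((6*3)+(1*y))))
Apply DISTRIBUTE at R (target: ((a*9)*((6*3)+(1*y)))): ((x*6)+((a*9)*((6*3)+(1*y)))) -> ((x*6)+(((a*9)*(6*3))+((a*9)*(1*y))))
Apply FACTOR at R (target: (((a*9)*(6*3))+((a*9)*(1*y)))): ((x*6)+(((a*9)*(6*3))+((a*9)*(1*y)))) -> ((x*6)+((a*9)*((6*3)+(1*y))))
Apply DISTRIBUTE at R (target: ((a*9)*((6*3)+(1*y)))): ((x*6)+((a*9)*((6*3)+(1*y)))) -> ((x*6)+(((a*9)*(6*3))+((a*9)*(1*y))))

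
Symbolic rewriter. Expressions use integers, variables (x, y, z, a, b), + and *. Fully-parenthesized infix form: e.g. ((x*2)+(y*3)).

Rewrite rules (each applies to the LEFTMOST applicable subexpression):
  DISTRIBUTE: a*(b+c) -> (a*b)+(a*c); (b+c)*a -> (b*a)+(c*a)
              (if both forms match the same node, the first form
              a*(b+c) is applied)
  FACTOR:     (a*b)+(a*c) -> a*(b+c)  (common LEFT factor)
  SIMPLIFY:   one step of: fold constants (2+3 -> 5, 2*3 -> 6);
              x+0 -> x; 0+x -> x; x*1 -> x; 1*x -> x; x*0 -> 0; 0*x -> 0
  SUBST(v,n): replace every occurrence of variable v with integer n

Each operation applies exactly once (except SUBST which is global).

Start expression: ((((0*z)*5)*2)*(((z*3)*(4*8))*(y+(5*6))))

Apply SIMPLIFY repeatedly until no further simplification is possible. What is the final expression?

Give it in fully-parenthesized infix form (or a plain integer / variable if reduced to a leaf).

Answer: 0

Derivation:
Start: ((((0*z)*5)*2)*(((z*3)*(4*8))*(y+(5*6))))
Step 1: at LLL: (0*z) -> 0; overall: ((((0*z)*5)*2)*(((z*3)*(4*8))*(y+(5*6)))) -> (((0*5)*2)*(((z*3)*(4*8))*(y+(5*6))))
Step 2: at LL: (0*5) -> 0; overall: (((0*5)*2)*(((z*3)*(4*8))*(y+(5*6)))) -> ((0*2)*(((z*3)*(4*8))*(y+(5*6))))
Step 3: at L: (0*2) -> 0; overall: ((0*2)*(((z*3)*(4*8))*(y+(5*6)))) -> (0*(((z*3)*(4*8))*(y+(5*6))))
Step 4: at root: (0*(((z*3)*(4*8))*(y+(5*6)))) -> 0; overall: (0*(((z*3)*(4*8))*(y+(5*6)))) -> 0
Fixed point: 0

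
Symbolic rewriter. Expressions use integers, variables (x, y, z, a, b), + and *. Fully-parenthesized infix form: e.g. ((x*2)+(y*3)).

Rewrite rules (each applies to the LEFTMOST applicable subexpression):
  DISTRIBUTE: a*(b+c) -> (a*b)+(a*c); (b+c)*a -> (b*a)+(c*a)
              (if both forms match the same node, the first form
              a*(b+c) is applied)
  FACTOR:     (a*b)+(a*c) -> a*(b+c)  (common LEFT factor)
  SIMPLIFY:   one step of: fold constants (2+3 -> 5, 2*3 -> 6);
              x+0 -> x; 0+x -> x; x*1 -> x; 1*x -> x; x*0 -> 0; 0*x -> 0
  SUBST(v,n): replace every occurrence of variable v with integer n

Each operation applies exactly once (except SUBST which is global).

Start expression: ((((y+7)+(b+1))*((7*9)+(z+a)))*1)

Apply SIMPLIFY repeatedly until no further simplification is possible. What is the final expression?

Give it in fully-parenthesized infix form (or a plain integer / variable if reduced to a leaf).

Start: ((((y+7)+(b+1))*((7*9)+(z+a)))*1)
Step 1: at root: ((((y+7)+(b+1))*((7*9)+(z+a)))*1) -> (((y+7)+(b+1))*((7*9)+(z+a))); overall: ((((y+7)+(b+1))*((7*9)+(z+a)))*1) -> (((y+7)+(b+1))*((7*9)+(z+a)))
Step 2: at RL: (7*9) -> 63; overall: (((y+7)+(b+1))*((7*9)+(z+a))) -> (((y+7)+(b+1))*(63+(z+a)))
Fixed point: (((y+7)+(b+1))*(63+(z+a)))

Answer: (((y+7)+(b+1))*(63+(z+a)))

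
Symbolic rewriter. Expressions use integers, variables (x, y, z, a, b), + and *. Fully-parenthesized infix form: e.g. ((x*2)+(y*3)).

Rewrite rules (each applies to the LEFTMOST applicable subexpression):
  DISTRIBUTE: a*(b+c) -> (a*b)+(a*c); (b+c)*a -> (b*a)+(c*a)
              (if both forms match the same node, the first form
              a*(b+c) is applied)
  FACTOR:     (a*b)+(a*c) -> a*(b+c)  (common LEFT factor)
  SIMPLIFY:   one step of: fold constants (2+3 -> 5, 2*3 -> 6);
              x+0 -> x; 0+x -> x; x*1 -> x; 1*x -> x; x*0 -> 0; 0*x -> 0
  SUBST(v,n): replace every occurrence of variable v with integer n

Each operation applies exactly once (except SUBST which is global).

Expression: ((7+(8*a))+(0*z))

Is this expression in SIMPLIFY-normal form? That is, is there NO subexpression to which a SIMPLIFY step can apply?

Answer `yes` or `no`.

Expression: ((7+(8*a))+(0*z))
Scanning for simplifiable subexpressions (pre-order)...
  at root: ((7+(8*a))+(0*z)) (not simplifiable)
  at L: (7+(8*a)) (not simplifiable)
  at LR: (8*a) (not simplifiable)
  at R: (0*z) (SIMPLIFIABLE)
Found simplifiable subexpr at path R: (0*z)
One SIMPLIFY step would give: ((7+(8*a))+0)
-> NOT in normal form.

Answer: no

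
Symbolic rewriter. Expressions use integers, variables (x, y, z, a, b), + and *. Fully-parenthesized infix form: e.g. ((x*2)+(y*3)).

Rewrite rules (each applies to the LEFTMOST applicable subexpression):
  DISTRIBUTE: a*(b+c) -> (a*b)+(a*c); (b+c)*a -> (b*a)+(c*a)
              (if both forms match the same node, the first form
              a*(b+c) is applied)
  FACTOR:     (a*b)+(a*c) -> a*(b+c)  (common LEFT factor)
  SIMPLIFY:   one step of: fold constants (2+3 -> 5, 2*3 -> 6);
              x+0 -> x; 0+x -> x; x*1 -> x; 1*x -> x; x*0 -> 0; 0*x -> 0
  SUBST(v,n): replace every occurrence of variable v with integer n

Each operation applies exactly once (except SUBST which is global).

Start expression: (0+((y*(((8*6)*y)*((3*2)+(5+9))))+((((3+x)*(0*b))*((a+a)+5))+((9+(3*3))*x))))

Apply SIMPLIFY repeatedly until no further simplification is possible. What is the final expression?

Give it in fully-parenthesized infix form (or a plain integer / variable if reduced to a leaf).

Answer: ((y*((48*y)*20))+(18*x))

Derivation:
Start: (0+((y*(((8*6)*y)*((3*2)+(5+9))))+((((3+x)*(0*b))*((a+a)+5))+((9+(3*3))*x))))
Step 1: at root: (0+((y*(((8*6)*y)*((3*2)+(5+9))))+((((3+x)*(0*b))*((a+a)+5))+((9+(3*3))*x)))) -> ((y*(((8*6)*y)*((3*2)+(5+9))))+((((3+x)*(0*b))*((a+a)+5))+((9+(3*3))*x))); overall: (0+((y*(((8*6)*y)*((3*2)+(5+9))))+((((3+x)*(0*b))*((a+a)+5))+((9+(3*3))*x)))) -> ((y*(((8*6)*y)*((3*2)+(5+9))))+((((3+x)*(0*b))*((a+a)+5))+((9+(3*3))*x)))
Step 2: at LRLL: (8*6) -> 48; overall: ((y*(((8*6)*y)*((3*2)+(5+9))))+((((3+x)*(0*b))*((a+a)+5))+((9+(3*3))*x))) -> ((y*((48*y)*((3*2)+(5+9))))+((((3+x)*(0*b))*((a+a)+5))+((9+(3*3))*x)))
Step 3: at LRRL: (3*2) -> 6; overall: ((y*((48*y)*((3*2)+(5+9))))+((((3+x)*(0*b))*((a+a)+5))+((9+(3*3))*x))) -> ((y*((48*y)*(6+(5+9))))+((((3+x)*(0*b))*((a+a)+5))+((9+(3*3))*x)))
Step 4: at LRRR: (5+9) -> 14; overall: ((y*((48*y)*(6+(5+9))))+((((3+x)*(0*b))*((a+a)+5))+((9+(3*3))*x))) -> ((y*((48*y)*(6+14)))+((((3+x)*(0*b))*((a+a)+5))+((9+(3*3))*x)))
Step 5: at LRR: (6+14) -> 20; overall: ((y*((48*y)*(6+14)))+((((3+x)*(0*b))*((a+a)+5))+((9+(3*3))*x))) -> ((y*((48*y)*20))+((((3+x)*(0*b))*((a+a)+5))+((9+(3*3))*x)))
Step 6: at RLLR: (0*b) -> 0; overall: ((y*((48*y)*20))+((((3+x)*(0*b))*((a+a)+5))+((9+(3*3))*x))) -> ((y*((48*y)*20))+((((3+x)*0)*((a+a)+5))+((9+(3*3))*x)))
Step 7: at RLL: ((3+x)*0) -> 0; overall: ((y*((48*y)*20))+((((3+x)*0)*((a+a)+5))+((9+(3*3))*x))) -> ((y*((48*y)*20))+((0*((a+a)+5))+((9+(3*3))*x)))
Step 8: at RL: (0*((a+a)+5)) -> 0; overall: ((y*((48*y)*20))+((0*((a+a)+5))+((9+(3*3))*x))) -> ((y*((48*y)*20))+(0+((9+(3*3))*x)))
Step 9: at R: (0+((9+(3*3))*x)) -> ((9+(3*3))*x); overall: ((y*((48*y)*20))+(0+((9+(3*3))*x))) -> ((y*((48*y)*20))+((9+(3*3))*x))
Step 10: at RLR: (3*3) -> 9; overall: ((y*((48*y)*20))+((9+(3*3))*x)) -> ((y*((48*y)*20))+((9+9)*x))
Step 11: at RL: (9+9) -> 18; overall: ((y*((48*y)*20))+((9+9)*x)) -> ((y*((48*y)*20))+(18*x))
Fixed point: ((y*((48*y)*20))+(18*x))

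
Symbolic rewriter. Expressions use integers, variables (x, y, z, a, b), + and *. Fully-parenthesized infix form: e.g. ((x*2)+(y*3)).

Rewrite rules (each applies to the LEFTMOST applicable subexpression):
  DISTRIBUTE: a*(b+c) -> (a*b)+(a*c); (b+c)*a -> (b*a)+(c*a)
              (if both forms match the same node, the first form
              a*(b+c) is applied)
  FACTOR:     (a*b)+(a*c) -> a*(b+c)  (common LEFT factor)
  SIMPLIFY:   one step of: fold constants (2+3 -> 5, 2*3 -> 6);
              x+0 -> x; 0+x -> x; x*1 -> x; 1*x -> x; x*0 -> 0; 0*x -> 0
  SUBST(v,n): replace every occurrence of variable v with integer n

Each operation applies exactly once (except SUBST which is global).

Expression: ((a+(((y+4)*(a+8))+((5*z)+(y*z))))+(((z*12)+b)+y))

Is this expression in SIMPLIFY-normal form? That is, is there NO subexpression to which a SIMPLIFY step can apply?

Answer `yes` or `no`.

Answer: yes

Derivation:
Expression: ((a+(((y+4)*(a+8))+((5*z)+(y*z))))+(((z*12)+b)+y))
Scanning for simplifiable subexpressions (pre-order)...
  at root: ((a+(((y+4)*(a+8))+((5*z)+(y*z))))+(((z*12)+b)+y)) (not simplifiable)
  at L: (a+(((y+4)*(a+8))+((5*z)+(y*z)))) (not simplifiable)
  at LR: (((y+4)*(a+8))+((5*z)+(y*z))) (not simplifiable)
  at LRL: ((y+4)*(a+8)) (not simplifiable)
  at LRLL: (y+4) (not simplifiable)
  at LRLR: (a+8) (not simplifiable)
  at LRR: ((5*z)+(y*z)) (not simplifiable)
  at LRRL: (5*z) (not simplifiable)
  at LRRR: (y*z) (not simplifiable)
  at R: (((z*12)+b)+y) (not simplifiable)
  at RL: ((z*12)+b) (not simplifiable)
  at RLL: (z*12) (not simplifiable)
Result: no simplifiable subexpression found -> normal form.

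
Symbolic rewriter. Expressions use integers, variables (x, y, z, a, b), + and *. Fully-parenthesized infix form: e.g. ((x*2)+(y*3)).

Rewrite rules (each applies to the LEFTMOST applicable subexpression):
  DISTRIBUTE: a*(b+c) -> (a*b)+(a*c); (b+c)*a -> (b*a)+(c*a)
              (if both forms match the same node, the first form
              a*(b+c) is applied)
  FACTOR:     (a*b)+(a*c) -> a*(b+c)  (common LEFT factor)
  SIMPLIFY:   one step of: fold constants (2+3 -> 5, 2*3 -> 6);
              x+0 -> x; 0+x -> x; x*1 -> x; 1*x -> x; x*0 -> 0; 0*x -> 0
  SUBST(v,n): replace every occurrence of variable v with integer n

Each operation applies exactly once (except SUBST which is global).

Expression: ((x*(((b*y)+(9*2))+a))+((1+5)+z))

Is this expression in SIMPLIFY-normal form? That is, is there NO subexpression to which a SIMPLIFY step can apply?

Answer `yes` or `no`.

Answer: no

Derivation:
Expression: ((x*(((b*y)+(9*2))+a))+((1+5)+z))
Scanning for simplifiable subexpressions (pre-order)...
  at root: ((x*(((b*y)+(9*2))+a))+((1+5)+z)) (not simplifiable)
  at L: (x*(((b*y)+(9*2))+a)) (not simplifiable)
  at LR: (((b*y)+(9*2))+a) (not simplifiable)
  at LRL: ((b*y)+(9*2)) (not simplifiable)
  at LRLL: (b*y) (not simplifiable)
  at LRLR: (9*2) (SIMPLIFIABLE)
  at R: ((1+5)+z) (not simplifiable)
  at RL: (1+5) (SIMPLIFIABLE)
Found simplifiable subexpr at path LRLR: (9*2)
One SIMPLIFY step would give: ((x*(((b*y)+18)+a))+((1+5)+z))
-> NOT in normal form.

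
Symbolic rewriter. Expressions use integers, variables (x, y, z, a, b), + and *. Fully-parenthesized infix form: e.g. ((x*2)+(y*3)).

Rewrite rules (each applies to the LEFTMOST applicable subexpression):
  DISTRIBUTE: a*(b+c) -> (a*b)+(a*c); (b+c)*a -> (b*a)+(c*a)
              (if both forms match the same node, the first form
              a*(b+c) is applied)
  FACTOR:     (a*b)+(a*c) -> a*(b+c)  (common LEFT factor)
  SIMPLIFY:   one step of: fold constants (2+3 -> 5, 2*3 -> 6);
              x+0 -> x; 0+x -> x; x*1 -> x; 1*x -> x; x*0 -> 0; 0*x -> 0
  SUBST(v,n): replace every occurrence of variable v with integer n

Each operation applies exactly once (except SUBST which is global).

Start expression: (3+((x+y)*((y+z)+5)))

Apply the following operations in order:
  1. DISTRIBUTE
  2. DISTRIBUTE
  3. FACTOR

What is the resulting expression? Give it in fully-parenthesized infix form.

Answer: (3+(((x+y)*(y+z))+((x+y)*5)))

Derivation:
Start: (3+((x+y)*((y+z)+5)))
Apply DISTRIBUTE at R (target: ((x+y)*((y+z)+5))): (3+((x+y)*((y+z)+5))) -> (3+(((x+y)*(y+z))+((x+y)*5)))
Apply DISTRIBUTE at RL (target: ((x+y)*(y+z))): (3+(((x+y)*(y+z))+((x+y)*5))) -> (3+((((x+y)*y)+((x+y)*z))+((x+y)*5)))
Apply FACTOR at RL (target: (((x+y)*y)+((x+y)*z))): (3+((((x+y)*y)+((x+y)*z))+((x+y)*5))) -> (3+(((x+y)*(y+z))+((x+y)*5)))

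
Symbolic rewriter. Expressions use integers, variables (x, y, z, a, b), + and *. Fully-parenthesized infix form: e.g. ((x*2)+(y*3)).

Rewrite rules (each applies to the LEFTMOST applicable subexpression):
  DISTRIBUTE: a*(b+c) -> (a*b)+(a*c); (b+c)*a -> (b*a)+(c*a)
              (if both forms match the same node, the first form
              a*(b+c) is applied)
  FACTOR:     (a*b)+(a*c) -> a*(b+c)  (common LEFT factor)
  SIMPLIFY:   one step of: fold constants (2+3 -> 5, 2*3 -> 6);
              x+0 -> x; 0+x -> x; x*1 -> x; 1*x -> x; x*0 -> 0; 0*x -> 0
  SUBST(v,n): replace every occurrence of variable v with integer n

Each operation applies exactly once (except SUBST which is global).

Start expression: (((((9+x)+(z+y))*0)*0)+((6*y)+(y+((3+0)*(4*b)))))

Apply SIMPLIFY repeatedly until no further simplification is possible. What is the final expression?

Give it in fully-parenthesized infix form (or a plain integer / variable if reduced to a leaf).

Answer: ((6*y)+(y+(3*(4*b))))

Derivation:
Start: (((((9+x)+(z+y))*0)*0)+((6*y)+(y+((3+0)*(4*b)))))
Step 1: at L: ((((9+x)+(z+y))*0)*0) -> 0; overall: (((((9+x)+(z+y))*0)*0)+((6*y)+(y+((3+0)*(4*b))))) -> (0+((6*y)+(y+((3+0)*(4*b)))))
Step 2: at root: (0+((6*y)+(y+((3+0)*(4*b))))) -> ((6*y)+(y+((3+0)*(4*b)))); overall: (0+((6*y)+(y+((3+0)*(4*b))))) -> ((6*y)+(y+((3+0)*(4*b))))
Step 3: at RRL: (3+0) -> 3; overall: ((6*y)+(y+((3+0)*(4*b)))) -> ((6*y)+(y+(3*(4*b))))
Fixed point: ((6*y)+(y+(3*(4*b))))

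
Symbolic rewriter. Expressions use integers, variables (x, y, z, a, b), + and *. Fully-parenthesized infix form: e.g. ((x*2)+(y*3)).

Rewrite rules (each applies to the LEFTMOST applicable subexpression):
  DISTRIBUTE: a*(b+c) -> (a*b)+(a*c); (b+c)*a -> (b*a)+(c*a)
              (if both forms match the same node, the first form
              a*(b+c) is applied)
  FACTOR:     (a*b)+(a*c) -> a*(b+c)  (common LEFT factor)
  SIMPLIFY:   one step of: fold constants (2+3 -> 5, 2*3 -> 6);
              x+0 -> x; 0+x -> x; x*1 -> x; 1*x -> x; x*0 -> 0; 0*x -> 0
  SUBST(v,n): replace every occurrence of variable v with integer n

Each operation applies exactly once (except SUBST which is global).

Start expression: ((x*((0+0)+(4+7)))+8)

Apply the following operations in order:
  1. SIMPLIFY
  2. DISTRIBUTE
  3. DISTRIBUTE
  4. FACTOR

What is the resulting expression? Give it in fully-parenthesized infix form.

Answer: (((x*0)+(x*(4+7)))+8)

Derivation:
Start: ((x*((0+0)+(4+7)))+8)
Apply SIMPLIFY at LRL (target: (0+0)): ((x*((0+0)+(4+7)))+8) -> ((x*(0+(4+7)))+8)
Apply DISTRIBUTE at L (target: (x*(0+(4+7)))): ((x*(0+(4+7)))+8) -> (((x*0)+(x*(4+7)))+8)
Apply DISTRIBUTE at LR (target: (x*(4+7))): (((x*0)+(x*(4+7)))+8) -> (((x*0)+((x*4)+(x*7)))+8)
Apply FACTOR at LR (target: ((x*4)+(x*7))): (((x*0)+((x*4)+(x*7)))+8) -> (((x*0)+(x*(4+7)))+8)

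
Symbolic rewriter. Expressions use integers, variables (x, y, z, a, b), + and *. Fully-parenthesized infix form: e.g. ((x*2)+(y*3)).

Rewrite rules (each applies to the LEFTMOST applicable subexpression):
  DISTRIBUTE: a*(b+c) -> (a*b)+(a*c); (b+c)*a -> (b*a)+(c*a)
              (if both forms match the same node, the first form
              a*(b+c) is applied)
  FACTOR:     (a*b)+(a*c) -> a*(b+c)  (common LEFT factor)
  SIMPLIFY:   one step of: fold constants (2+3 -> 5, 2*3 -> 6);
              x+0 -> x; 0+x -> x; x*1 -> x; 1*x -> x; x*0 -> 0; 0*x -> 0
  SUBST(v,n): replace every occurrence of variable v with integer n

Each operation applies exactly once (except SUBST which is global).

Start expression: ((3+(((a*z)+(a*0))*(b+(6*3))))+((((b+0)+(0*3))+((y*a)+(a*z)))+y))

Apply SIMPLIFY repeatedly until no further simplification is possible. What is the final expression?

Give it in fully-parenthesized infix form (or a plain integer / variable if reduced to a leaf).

Answer: ((3+((a*z)*(b+18)))+((b+((y*a)+(a*z)))+y))

Derivation:
Start: ((3+(((a*z)+(a*0))*(b+(6*3))))+((((b+0)+(0*3))+((y*a)+(a*z)))+y))
Step 1: at LRLR: (a*0) -> 0; overall: ((3+(((a*z)+(a*0))*(b+(6*3))))+((((b+0)+(0*3))+((y*a)+(a*z)))+y)) -> ((3+(((a*z)+0)*(b+(6*3))))+((((b+0)+(0*3))+((y*a)+(a*z)))+y))
Step 2: at LRL: ((a*z)+0) -> (a*z); overall: ((3+(((a*z)+0)*(b+(6*3))))+((((b+0)+(0*3))+((y*a)+(a*z)))+y)) -> ((3+((a*z)*(b+(6*3))))+((((b+0)+(0*3))+((y*a)+(a*z)))+y))
Step 3: at LRRR: (6*3) -> 18; overall: ((3+((a*z)*(b+(6*3))))+((((b+0)+(0*3))+((y*a)+(a*z)))+y)) -> ((3+((a*z)*(b+18)))+((((b+0)+(0*3))+((y*a)+(a*z)))+y))
Step 4: at RLLL: (b+0) -> b; overall: ((3+((a*z)*(b+18)))+((((b+0)+(0*3))+((y*a)+(a*z)))+y)) -> ((3+((a*z)*(b+18)))+(((b+(0*3))+((y*a)+(a*z)))+y))
Step 5: at RLLR: (0*3) -> 0; overall: ((3+((a*z)*(b+18)))+(((b+(0*3))+((y*a)+(a*z)))+y)) -> ((3+((a*z)*(b+18)))+(((b+0)+((y*a)+(a*z)))+y))
Step 6: at RLL: (b+0) -> b; overall: ((3+((a*z)*(b+18)))+(((b+0)+((y*a)+(a*z)))+y)) -> ((3+((a*z)*(b+18)))+((b+((y*a)+(a*z)))+y))
Fixed point: ((3+((a*z)*(b+18)))+((b+((y*a)+(a*z)))+y))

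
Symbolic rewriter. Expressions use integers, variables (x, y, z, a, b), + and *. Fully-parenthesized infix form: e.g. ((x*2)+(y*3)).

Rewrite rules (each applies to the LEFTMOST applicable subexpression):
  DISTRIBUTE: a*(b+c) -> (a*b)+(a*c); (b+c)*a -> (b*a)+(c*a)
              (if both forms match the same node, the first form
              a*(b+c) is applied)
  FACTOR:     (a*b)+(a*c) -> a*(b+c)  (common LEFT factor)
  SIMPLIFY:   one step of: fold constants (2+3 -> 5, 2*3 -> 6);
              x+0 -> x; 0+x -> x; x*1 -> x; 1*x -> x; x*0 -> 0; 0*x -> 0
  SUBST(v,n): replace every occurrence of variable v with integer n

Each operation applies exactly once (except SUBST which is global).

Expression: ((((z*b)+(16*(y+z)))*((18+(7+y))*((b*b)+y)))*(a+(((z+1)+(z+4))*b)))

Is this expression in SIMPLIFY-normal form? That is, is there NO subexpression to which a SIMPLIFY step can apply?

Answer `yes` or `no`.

Answer: yes

Derivation:
Expression: ((((z*b)+(16*(y+z)))*((18+(7+y))*((b*b)+y)))*(a+(((z+1)+(z+4))*b)))
Scanning for simplifiable subexpressions (pre-order)...
  at root: ((((z*b)+(16*(y+z)))*((18+(7+y))*((b*b)+y)))*(a+(((z+1)+(z+4))*b))) (not simplifiable)
  at L: (((z*b)+(16*(y+z)))*((18+(7+y))*((b*b)+y))) (not simplifiable)
  at LL: ((z*b)+(16*(y+z))) (not simplifiable)
  at LLL: (z*b) (not simplifiable)
  at LLR: (16*(y+z)) (not simplifiable)
  at LLRR: (y+z) (not simplifiable)
  at LR: ((18+(7+y))*((b*b)+y)) (not simplifiable)
  at LRL: (18+(7+y)) (not simplifiable)
  at LRLR: (7+y) (not simplifiable)
  at LRR: ((b*b)+y) (not simplifiable)
  at LRRL: (b*b) (not simplifiable)
  at R: (a+(((z+1)+(z+4))*b)) (not simplifiable)
  at RR: (((z+1)+(z+4))*b) (not simplifiable)
  at RRL: ((z+1)+(z+4)) (not simplifiable)
  at RRLL: (z+1) (not simplifiable)
  at RRLR: (z+4) (not simplifiable)
Result: no simplifiable subexpression found -> normal form.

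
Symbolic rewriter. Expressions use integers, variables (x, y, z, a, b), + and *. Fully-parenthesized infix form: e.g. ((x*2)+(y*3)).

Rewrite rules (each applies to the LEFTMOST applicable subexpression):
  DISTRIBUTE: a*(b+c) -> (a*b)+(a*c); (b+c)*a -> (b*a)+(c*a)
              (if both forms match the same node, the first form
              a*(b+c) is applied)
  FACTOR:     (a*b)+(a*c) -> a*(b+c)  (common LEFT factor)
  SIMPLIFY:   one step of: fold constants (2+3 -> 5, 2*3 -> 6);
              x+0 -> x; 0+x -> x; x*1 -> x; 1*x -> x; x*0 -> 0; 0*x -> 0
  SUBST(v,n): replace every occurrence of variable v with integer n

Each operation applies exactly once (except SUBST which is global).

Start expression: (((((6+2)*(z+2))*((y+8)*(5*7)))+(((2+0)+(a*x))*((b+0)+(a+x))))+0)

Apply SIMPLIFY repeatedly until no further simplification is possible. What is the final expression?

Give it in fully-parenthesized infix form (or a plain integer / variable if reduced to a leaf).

Start: (((((6+2)*(z+2))*((y+8)*(5*7)))+(((2+0)+(a*x))*((b+0)+(a+x))))+0)
Step 1: at root: (((((6+2)*(z+2))*((y+8)*(5*7)))+(((2+0)+(a*x))*((b+0)+(a+x))))+0) -> ((((6+2)*(z+2))*((y+8)*(5*7)))+(((2+0)+(a*x))*((b+0)+(a+x)))); overall: (((((6+2)*(z+2))*((y+8)*(5*7)))+(((2+0)+(a*x))*((b+0)+(a+x))))+0) -> ((((6+2)*(z+2))*((y+8)*(5*7)))+(((2+0)+(a*x))*((b+0)+(a+x))))
Step 2: at LLL: (6+2) -> 8; overall: ((((6+2)*(z+2))*((y+8)*(5*7)))+(((2+0)+(a*x))*((b+0)+(a+x)))) -> (((8*(z+2))*((y+8)*(5*7)))+(((2+0)+(a*x))*((b+0)+(a+x))))
Step 3: at LRR: (5*7) -> 35; overall: (((8*(z+2))*((y+8)*(5*7)))+(((2+0)+(a*x))*((b+0)+(a+x)))) -> (((8*(z+2))*((y+8)*35))+(((2+0)+(a*x))*((b+0)+(a+x))))
Step 4: at RLL: (2+0) -> 2; overall: (((8*(z+2))*((y+8)*35))+(((2+0)+(a*x))*((b+0)+(a+x)))) -> (((8*(z+2))*((y+8)*35))+((2+(a*x))*((b+0)+(a+x))))
Step 5: at RRL: (b+0) -> b; overall: (((8*(z+2))*((y+8)*35))+((2+(a*x))*((b+0)+(a+x)))) -> (((8*(z+2))*((y+8)*35))+((2+(a*x))*(b+(a+x))))
Fixed point: (((8*(z+2))*((y+8)*35))+((2+(a*x))*(b+(a+x))))

Answer: (((8*(z+2))*((y+8)*35))+((2+(a*x))*(b+(a+x))))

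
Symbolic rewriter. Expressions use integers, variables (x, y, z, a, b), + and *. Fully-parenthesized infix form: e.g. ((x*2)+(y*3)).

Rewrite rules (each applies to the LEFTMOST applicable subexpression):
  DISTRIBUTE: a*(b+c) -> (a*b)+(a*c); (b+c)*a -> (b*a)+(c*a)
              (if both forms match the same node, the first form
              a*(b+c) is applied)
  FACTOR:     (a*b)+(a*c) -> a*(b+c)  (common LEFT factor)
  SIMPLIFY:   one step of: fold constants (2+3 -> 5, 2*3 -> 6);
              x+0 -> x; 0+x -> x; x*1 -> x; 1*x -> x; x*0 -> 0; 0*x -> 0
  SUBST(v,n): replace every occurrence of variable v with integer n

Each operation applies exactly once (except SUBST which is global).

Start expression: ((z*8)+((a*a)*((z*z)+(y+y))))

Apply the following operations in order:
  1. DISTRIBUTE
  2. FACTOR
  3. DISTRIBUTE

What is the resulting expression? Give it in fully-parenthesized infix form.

Answer: ((z*8)+(((a*a)*(z*z))+((a*a)*(y+y))))

Derivation:
Start: ((z*8)+((a*a)*((z*z)+(y+y))))
Apply DISTRIBUTE at R (target: ((a*a)*((z*z)+(y+y)))): ((z*8)+((a*a)*((z*z)+(y+y)))) -> ((z*8)+(((a*a)*(z*z))+((a*a)*(y+y))))
Apply FACTOR at R (target: (((a*a)*(z*z))+((a*a)*(y+y)))): ((z*8)+(((a*a)*(z*z))+((a*a)*(y+y)))) -> ((z*8)+((a*a)*((z*z)+(y+y))))
Apply DISTRIBUTE at R (target: ((a*a)*((z*z)+(y+y)))): ((z*8)+((a*a)*((z*z)+(y+y)))) -> ((z*8)+(((a*a)*(z*z))+((a*a)*(y+y))))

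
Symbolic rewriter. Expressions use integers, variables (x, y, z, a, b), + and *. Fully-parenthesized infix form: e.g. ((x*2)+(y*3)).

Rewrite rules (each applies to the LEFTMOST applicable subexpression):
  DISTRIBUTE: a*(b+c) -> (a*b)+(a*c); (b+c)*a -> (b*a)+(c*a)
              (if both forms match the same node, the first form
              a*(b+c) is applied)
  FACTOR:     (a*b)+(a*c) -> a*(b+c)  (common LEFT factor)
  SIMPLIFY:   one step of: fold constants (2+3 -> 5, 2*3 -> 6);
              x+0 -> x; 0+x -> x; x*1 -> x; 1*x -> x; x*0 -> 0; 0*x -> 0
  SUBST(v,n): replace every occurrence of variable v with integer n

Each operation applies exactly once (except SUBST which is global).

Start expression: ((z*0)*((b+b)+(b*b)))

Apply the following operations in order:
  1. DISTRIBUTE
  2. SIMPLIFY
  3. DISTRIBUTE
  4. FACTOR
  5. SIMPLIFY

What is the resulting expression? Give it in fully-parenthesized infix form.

Start: ((z*0)*((b+b)+(b*b)))
Apply DISTRIBUTE at root (target: ((z*0)*((b+b)+(b*b)))): ((z*0)*((b+b)+(b*b))) -> (((z*0)*(b+b))+((z*0)*(b*b)))
Apply SIMPLIFY at LL (target: (z*0)): (((z*0)*(b+b))+((z*0)*(b*b))) -> ((0*(b+b))+((z*0)*(b*b)))
Apply DISTRIBUTE at L (target: (0*(b+b))): ((0*(b+b))+((z*0)*(b*b))) -> (((0*b)+(0*b))+((z*0)*(b*b)))
Apply FACTOR at L (target: ((0*b)+(0*b))): (((0*b)+(0*b))+((z*0)*(b*b))) -> ((0*(b+b))+((z*0)*(b*b)))
Apply SIMPLIFY at L (target: (0*(b+b))): ((0*(b+b))+((z*0)*(b*b))) -> (0+((z*0)*(b*b)))

Answer: (0+((z*0)*(b*b)))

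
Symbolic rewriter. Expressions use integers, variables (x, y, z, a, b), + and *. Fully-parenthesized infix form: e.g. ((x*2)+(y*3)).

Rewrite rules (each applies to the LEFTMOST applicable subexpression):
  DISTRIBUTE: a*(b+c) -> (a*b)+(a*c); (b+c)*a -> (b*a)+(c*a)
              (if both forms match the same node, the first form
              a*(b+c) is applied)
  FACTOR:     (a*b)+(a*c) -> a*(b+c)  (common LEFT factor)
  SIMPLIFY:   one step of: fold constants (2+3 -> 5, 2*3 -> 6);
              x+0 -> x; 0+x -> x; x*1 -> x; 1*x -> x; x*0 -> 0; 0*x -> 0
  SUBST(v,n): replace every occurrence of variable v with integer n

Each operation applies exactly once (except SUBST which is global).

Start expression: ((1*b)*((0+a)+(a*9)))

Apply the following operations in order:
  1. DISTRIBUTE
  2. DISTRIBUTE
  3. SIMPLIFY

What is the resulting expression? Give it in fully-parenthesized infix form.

Answer: ((0+((1*b)*a))+((1*b)*(a*9)))

Derivation:
Start: ((1*b)*((0+a)+(a*9)))
Apply DISTRIBUTE at root (target: ((1*b)*((0+a)+(a*9)))): ((1*b)*((0+a)+(a*9))) -> (((1*b)*(0+a))+((1*b)*(a*9)))
Apply DISTRIBUTE at L (target: ((1*b)*(0+a))): (((1*b)*(0+a))+((1*b)*(a*9))) -> ((((1*b)*0)+((1*b)*a))+((1*b)*(a*9)))
Apply SIMPLIFY at LL (target: ((1*b)*0)): ((((1*b)*0)+((1*b)*a))+((1*b)*(a*9))) -> ((0+((1*b)*a))+((1*b)*(a*9)))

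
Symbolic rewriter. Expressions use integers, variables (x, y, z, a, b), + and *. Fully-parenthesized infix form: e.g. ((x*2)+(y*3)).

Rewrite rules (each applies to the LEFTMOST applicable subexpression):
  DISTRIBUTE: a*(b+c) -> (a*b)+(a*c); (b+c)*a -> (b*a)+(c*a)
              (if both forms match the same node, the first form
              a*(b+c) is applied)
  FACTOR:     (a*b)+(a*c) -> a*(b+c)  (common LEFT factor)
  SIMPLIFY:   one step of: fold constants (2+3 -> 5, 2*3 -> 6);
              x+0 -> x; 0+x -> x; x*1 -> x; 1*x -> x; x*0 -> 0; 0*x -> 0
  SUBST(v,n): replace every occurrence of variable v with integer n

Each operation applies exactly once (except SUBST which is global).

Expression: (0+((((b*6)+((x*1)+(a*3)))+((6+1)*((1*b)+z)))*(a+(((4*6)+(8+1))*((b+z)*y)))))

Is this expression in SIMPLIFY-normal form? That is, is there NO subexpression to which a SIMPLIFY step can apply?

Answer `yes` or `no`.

Expression: (0+((((b*6)+((x*1)+(a*3)))+((6+1)*((1*b)+z)))*(a+(((4*6)+(8+1))*((b+z)*y)))))
Scanning for simplifiable subexpressions (pre-order)...
  at root: (0+((((b*6)+((x*1)+(a*3)))+((6+1)*((1*b)+z)))*(a+(((4*6)+(8+1))*((b+z)*y))))) (SIMPLIFIABLE)
  at R: ((((b*6)+((x*1)+(a*3)))+((6+1)*((1*b)+z)))*(a+(((4*6)+(8+1))*((b+z)*y)))) (not simplifiable)
  at RL: (((b*6)+((x*1)+(a*3)))+((6+1)*((1*b)+z))) (not simplifiable)
  at RLL: ((b*6)+((x*1)+(a*3))) (not simplifiable)
  at RLLL: (b*6) (not simplifiable)
  at RLLR: ((x*1)+(a*3)) (not simplifiable)
  at RLLRL: (x*1) (SIMPLIFIABLE)
  at RLLRR: (a*3) (not simplifiable)
  at RLR: ((6+1)*((1*b)+z)) (not simplifiable)
  at RLRL: (6+1) (SIMPLIFIABLE)
  at RLRR: ((1*b)+z) (not simplifiable)
  at RLRRL: (1*b) (SIMPLIFIABLE)
  at RR: (a+(((4*6)+(8+1))*((b+z)*y))) (not simplifiable)
  at RRR: (((4*6)+(8+1))*((b+z)*y)) (not simplifiable)
  at RRRL: ((4*6)+(8+1)) (not simplifiable)
  at RRRLL: (4*6) (SIMPLIFIABLE)
  at RRRLR: (8+1) (SIMPLIFIABLE)
  at RRRR: ((b+z)*y) (not simplifiable)
  at RRRRL: (b+z) (not simplifiable)
Found simplifiable subexpr at path root: (0+((((b*6)+((x*1)+(a*3)))+((6+1)*((1*b)+z)))*(a+(((4*6)+(8+1))*((b+z)*y)))))
One SIMPLIFY step would give: ((((b*6)+((x*1)+(a*3)))+((6+1)*((1*b)+z)))*(a+(((4*6)+(8+1))*((b+z)*y))))
-> NOT in normal form.

Answer: no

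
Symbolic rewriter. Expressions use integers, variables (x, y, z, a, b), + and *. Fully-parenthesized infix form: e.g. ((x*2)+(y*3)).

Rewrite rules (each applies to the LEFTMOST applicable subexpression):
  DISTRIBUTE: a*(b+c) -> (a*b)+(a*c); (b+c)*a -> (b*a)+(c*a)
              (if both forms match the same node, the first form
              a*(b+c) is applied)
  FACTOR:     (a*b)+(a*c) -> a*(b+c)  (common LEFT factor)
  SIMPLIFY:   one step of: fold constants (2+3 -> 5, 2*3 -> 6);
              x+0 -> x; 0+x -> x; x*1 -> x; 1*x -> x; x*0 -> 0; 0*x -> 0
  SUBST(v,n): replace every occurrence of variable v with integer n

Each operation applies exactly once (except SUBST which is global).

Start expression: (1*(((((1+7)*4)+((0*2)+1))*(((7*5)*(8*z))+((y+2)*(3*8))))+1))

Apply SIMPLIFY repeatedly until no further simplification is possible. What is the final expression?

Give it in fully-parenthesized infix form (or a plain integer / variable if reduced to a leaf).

Answer: ((33*((35*(8*z))+((y+2)*24)))+1)

Derivation:
Start: (1*(((((1+7)*4)+((0*2)+1))*(((7*5)*(8*z))+((y+2)*(3*8))))+1))
Step 1: at root: (1*(((((1+7)*4)+((0*2)+1))*(((7*5)*(8*z))+((y+2)*(3*8))))+1)) -> (((((1+7)*4)+((0*2)+1))*(((7*5)*(8*z))+((y+2)*(3*8))))+1); overall: (1*(((((1+7)*4)+((0*2)+1))*(((7*5)*(8*z))+((y+2)*(3*8))))+1)) -> (((((1+7)*4)+((0*2)+1))*(((7*5)*(8*z))+((y+2)*(3*8))))+1)
Step 2: at LLLL: (1+7) -> 8; overall: (((((1+7)*4)+((0*2)+1))*(((7*5)*(8*z))+((y+2)*(3*8))))+1) -> ((((8*4)+((0*2)+1))*(((7*5)*(8*z))+((y+2)*(3*8))))+1)
Step 3: at LLL: (8*4) -> 32; overall: ((((8*4)+((0*2)+1))*(((7*5)*(8*z))+((y+2)*(3*8))))+1) -> (((32+((0*2)+1))*(((7*5)*(8*z))+((y+2)*(3*8))))+1)
Step 4: at LLRL: (0*2) -> 0; overall: (((32+((0*2)+1))*(((7*5)*(8*z))+((y+2)*(3*8))))+1) -> (((32+(0+1))*(((7*5)*(8*z))+((y+2)*(3*8))))+1)
Step 5: at LLR: (0+1) -> 1; overall: (((32+(0+1))*(((7*5)*(8*z))+((y+2)*(3*8))))+1) -> (((32+1)*(((7*5)*(8*z))+((y+2)*(3*8))))+1)
Step 6: at LL: (32+1) -> 33; overall: (((32+1)*(((7*5)*(8*z))+((y+2)*(3*8))))+1) -> ((33*(((7*5)*(8*z))+((y+2)*(3*8))))+1)
Step 7: at LRLL: (7*5) -> 35; overall: ((33*(((7*5)*(8*z))+((y+2)*(3*8))))+1) -> ((33*((35*(8*z))+((y+2)*(3*8))))+1)
Step 8: at LRRR: (3*8) -> 24; overall: ((33*((35*(8*z))+((y+2)*(3*8))))+1) -> ((33*((35*(8*z))+((y+2)*24)))+1)
Fixed point: ((33*((35*(8*z))+((y+2)*24)))+1)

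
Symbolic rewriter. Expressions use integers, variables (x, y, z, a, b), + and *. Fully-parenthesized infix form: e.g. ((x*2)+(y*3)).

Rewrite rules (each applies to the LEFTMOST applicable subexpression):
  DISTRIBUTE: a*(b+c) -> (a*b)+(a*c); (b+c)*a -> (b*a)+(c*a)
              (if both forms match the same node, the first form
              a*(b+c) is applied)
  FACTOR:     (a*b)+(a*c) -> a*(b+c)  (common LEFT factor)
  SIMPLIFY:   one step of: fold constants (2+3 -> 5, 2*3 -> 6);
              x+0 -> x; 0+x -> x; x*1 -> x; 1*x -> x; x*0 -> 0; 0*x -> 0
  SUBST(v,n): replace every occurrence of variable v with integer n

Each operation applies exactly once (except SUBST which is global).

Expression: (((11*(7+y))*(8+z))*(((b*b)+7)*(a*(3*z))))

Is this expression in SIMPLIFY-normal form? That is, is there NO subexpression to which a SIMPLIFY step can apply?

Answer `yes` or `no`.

Answer: yes

Derivation:
Expression: (((11*(7+y))*(8+z))*(((b*b)+7)*(a*(3*z))))
Scanning for simplifiable subexpressions (pre-order)...
  at root: (((11*(7+y))*(8+z))*(((b*b)+7)*(a*(3*z)))) (not simplifiable)
  at L: ((11*(7+y))*(8+z)) (not simplifiable)
  at LL: (11*(7+y)) (not simplifiable)
  at LLR: (7+y) (not simplifiable)
  at LR: (8+z) (not simplifiable)
  at R: (((b*b)+7)*(a*(3*z))) (not simplifiable)
  at RL: ((b*b)+7) (not simplifiable)
  at RLL: (b*b) (not simplifiable)
  at RR: (a*(3*z)) (not simplifiable)
  at RRR: (3*z) (not simplifiable)
Result: no simplifiable subexpression found -> normal form.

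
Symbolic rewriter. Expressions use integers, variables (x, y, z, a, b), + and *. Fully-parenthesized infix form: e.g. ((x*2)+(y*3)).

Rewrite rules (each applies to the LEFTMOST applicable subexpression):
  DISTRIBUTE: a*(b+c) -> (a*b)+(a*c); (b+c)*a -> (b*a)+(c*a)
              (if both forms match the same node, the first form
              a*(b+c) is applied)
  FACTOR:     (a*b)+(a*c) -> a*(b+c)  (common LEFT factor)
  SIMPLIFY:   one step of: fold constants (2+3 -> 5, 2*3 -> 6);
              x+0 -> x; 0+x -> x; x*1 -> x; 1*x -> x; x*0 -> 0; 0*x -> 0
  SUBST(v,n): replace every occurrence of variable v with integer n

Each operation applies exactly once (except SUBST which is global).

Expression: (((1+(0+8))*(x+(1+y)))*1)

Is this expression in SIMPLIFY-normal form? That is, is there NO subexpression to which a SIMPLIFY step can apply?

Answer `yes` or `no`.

Expression: (((1+(0+8))*(x+(1+y)))*1)
Scanning for simplifiable subexpressions (pre-order)...
  at root: (((1+(0+8))*(x+(1+y)))*1) (SIMPLIFIABLE)
  at L: ((1+(0+8))*(x+(1+y))) (not simplifiable)
  at LL: (1+(0+8)) (not simplifiable)
  at LLR: (0+8) (SIMPLIFIABLE)
  at LR: (x+(1+y)) (not simplifiable)
  at LRR: (1+y) (not simplifiable)
Found simplifiable subexpr at path root: (((1+(0+8))*(x+(1+y)))*1)
One SIMPLIFY step would give: ((1+(0+8))*(x+(1+y)))
-> NOT in normal form.

Answer: no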